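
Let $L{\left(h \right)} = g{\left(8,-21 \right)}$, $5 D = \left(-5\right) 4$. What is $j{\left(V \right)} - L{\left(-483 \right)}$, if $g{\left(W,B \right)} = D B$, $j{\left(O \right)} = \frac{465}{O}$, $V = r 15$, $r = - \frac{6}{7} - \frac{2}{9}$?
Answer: $- \frac{7665}{68} \approx -112.72$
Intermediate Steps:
$r = - \frac{68}{63}$ ($r = \left(-6\right) \frac{1}{7} - \frac{2}{9} = - \frac{6}{7} - \frac{2}{9} = - \frac{68}{63} \approx -1.0794$)
$V = - \frac{340}{21}$ ($V = \left(- \frac{68}{63}\right) 15 = - \frac{340}{21} \approx -16.19$)
$D = -4$ ($D = \frac{\left(-5\right) 4}{5} = \frac{1}{5} \left(-20\right) = -4$)
$g{\left(W,B \right)} = - 4 B$
$L{\left(h \right)} = 84$ ($L{\left(h \right)} = \left(-4\right) \left(-21\right) = 84$)
$j{\left(V \right)} - L{\left(-483 \right)} = \frac{465}{- \frac{340}{21}} - 84 = 465 \left(- \frac{21}{340}\right) - 84 = - \frac{1953}{68} - 84 = - \frac{7665}{68}$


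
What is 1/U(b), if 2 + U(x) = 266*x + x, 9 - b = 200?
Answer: -1/50999 ≈ -1.9608e-5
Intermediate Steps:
b = -191 (b = 9 - 1*200 = 9 - 200 = -191)
U(x) = -2 + 267*x (U(x) = -2 + (266*x + x) = -2 + 267*x)
1/U(b) = 1/(-2 + 267*(-191)) = 1/(-2 - 50997) = 1/(-50999) = -1/50999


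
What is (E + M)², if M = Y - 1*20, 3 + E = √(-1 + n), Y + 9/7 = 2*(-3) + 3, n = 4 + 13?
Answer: 26569/49 ≈ 542.22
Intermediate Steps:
n = 17
Y = -30/7 (Y = -9/7 + (2*(-3) + 3) = -9/7 + (-6 + 3) = -9/7 - 3 = -30/7 ≈ -4.2857)
E = 1 (E = -3 + √(-1 + 17) = -3 + √16 = -3 + 4 = 1)
M = -170/7 (M = -30/7 - 1*20 = -30/7 - 20 = -170/7 ≈ -24.286)
(E + M)² = (1 - 170/7)² = (-163/7)² = 26569/49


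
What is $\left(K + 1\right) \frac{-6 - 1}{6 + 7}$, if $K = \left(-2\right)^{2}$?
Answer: $- \frac{35}{13} \approx -2.6923$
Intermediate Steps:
$K = 4$
$\left(K + 1\right) \frac{-6 - 1}{6 + 7} = \left(4 + 1\right) \frac{-6 - 1}{6 + 7} = 5 \left(- \frac{7}{13}\right) = - \frac{35}{13}$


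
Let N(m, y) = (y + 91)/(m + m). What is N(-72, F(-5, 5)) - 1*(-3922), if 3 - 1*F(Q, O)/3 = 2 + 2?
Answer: 70585/18 ≈ 3921.4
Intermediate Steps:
F(Q, O) = -3 (F(Q, O) = 9 - 3*(2 + 2) = 9 - 3*4 = 9 - 12 = -3)
N(m, y) = (91 + y)/(2*m) (N(m, y) = (91 + y)/((2*m)) = (91 + y)*(1/(2*m)) = (91 + y)/(2*m))
N(-72, F(-5, 5)) - 1*(-3922) = (1/2)*(91 - 3)/(-72) - 1*(-3922) = (1/2)*(-1/72)*88 + 3922 = -11/18 + 3922 = 70585/18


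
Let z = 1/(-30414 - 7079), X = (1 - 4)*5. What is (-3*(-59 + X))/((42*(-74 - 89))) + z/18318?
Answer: -25411481779/783635119134 ≈ -0.032428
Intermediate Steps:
X = -15 (X = -3*5 = -15)
z = -1/37493 (z = 1/(-37493) = -1/37493 ≈ -2.6672e-5)
(-3*(-59 + X))/((42*(-74 - 89))) + z/18318 = (-3*(-59 - 15))/((42*(-74 - 89))) - 1/37493/18318 = (-3*(-74))/((42*(-163))) - 1/37493*1/18318 = 222/(-6846) - 1/686796774 = 222*(-1/6846) - 1/686796774 = -37/1141 - 1/686796774 = -25411481779/783635119134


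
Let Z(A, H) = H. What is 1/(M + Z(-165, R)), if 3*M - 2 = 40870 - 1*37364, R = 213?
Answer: 3/4147 ≈ 0.00072341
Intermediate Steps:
M = 3508/3 (M = ⅔ + (40870 - 1*37364)/3 = ⅔ + (40870 - 37364)/3 = ⅔ + (⅓)*3506 = ⅔ + 3506/3 = 3508/3 ≈ 1169.3)
1/(M + Z(-165, R)) = 1/(3508/3 + 213) = 1/(4147/3) = 3/4147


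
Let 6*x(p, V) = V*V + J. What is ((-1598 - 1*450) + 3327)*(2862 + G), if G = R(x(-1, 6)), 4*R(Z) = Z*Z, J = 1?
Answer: 528862663/144 ≈ 3.6727e+6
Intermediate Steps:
x(p, V) = ⅙ + V²/6 (x(p, V) = (V*V + 1)/6 = (V² + 1)/6 = (1 + V²)/6 = ⅙ + V²/6)
R(Z) = Z²/4 (R(Z) = (Z*Z)/4 = Z²/4)
G = 1369/144 (G = (⅙ + (⅙)*6²)²/4 = (⅙ + (⅙)*36)²/4 = (⅙ + 6)²/4 = (37/6)²/4 = (¼)*(1369/36) = 1369/144 ≈ 9.5069)
((-1598 - 1*450) + 3327)*(2862 + G) = ((-1598 - 1*450) + 3327)*(2862 + 1369/144) = ((-1598 - 450) + 3327)*(413497/144) = (-2048 + 3327)*(413497/144) = 1279*(413497/144) = 528862663/144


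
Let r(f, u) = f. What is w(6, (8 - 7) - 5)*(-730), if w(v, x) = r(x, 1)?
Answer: 2920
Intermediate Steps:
w(v, x) = x
w(6, (8 - 7) - 5)*(-730) = ((8 - 7) - 5)*(-730) = (1 - 5)*(-730) = -4*(-730) = 2920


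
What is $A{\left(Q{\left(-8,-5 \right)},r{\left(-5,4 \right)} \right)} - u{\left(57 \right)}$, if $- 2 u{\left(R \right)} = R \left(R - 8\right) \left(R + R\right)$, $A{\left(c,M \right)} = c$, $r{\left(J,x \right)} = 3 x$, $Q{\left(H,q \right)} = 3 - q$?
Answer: $159209$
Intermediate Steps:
$u{\left(R \right)} = - R^{2} \left(-8 + R\right)$ ($u{\left(R \right)} = - \frac{R \left(R - 8\right) \left(R + R\right)}{2} = - \frac{R \left(-8 + R\right) 2 R}{2} = - \frac{R 2 R \left(-8 + R\right)}{2} = - \frac{2 R^{2} \left(-8 + R\right)}{2} = - R^{2} \left(-8 + R\right)$)
$A{\left(Q{\left(-8,-5 \right)},r{\left(-5,4 \right)} \right)} - u{\left(57 \right)} = \left(3 - -5\right) - 57^{2} \left(8 - 57\right) = \left(3 + 5\right) - 3249 \left(8 - 57\right) = 8 - 3249 \left(-49\right) = 8 - -159201 = 8 + 159201 = 159209$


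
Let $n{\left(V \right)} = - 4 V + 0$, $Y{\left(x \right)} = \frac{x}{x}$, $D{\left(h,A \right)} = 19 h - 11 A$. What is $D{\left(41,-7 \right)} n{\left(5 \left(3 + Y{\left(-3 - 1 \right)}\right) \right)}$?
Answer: $-68480$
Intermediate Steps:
$D{\left(h,A \right)} = - 11 A + 19 h$
$Y{\left(x \right)} = 1$
$n{\left(V \right)} = - 4 V$
$D{\left(41,-7 \right)} n{\left(5 \left(3 + Y{\left(-3 - 1 \right)}\right) \right)} = \left(\left(-11\right) \left(-7\right) + 19 \cdot 41\right) \left(- 4 \cdot 5 \left(3 + 1\right)\right) = \left(77 + 779\right) \left(- 4 \cdot 5 \cdot 4\right) = 856 \left(\left(-4\right) 20\right) = 856 \left(-80\right) = -68480$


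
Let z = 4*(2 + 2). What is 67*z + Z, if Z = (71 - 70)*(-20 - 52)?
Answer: 1000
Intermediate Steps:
z = 16 (z = 4*4 = 16)
Z = -72 (Z = 1*(-72) = -72)
67*z + Z = 67*16 - 72 = 1072 - 72 = 1000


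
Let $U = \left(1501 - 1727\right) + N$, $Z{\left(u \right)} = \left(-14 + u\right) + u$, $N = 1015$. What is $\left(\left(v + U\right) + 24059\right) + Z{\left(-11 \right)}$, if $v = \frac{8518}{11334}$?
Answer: $\frac{140613863}{5667} \approx 24813.0$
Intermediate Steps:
$v = \frac{4259}{5667}$ ($v = 8518 \cdot \frac{1}{11334} = \frac{4259}{5667} \approx 0.75154$)
$Z{\left(u \right)} = -14 + 2 u$
$U = 789$ ($U = \left(1501 - 1727\right) + 1015 = -226 + 1015 = 789$)
$\left(\left(v + U\right) + 24059\right) + Z{\left(-11 \right)} = \left(\left(\frac{4259}{5667} + 789\right) + 24059\right) + \left(-14 + 2 \left(-11\right)\right) = \left(\frac{4475522}{5667} + 24059\right) - 36 = \frac{140817875}{5667} - 36 = \frac{140613863}{5667}$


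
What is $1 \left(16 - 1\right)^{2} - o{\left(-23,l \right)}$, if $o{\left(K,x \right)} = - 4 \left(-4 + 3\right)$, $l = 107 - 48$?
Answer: $221$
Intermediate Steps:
$l = 59$
$o{\left(K,x \right)} = 4$ ($o{\left(K,x \right)} = \left(-4\right) \left(-1\right) = 4$)
$1 \left(16 - 1\right)^{2} - o{\left(-23,l \right)} = 1 \left(16 - 1\right)^{2} - 4 = 1 \cdot 15^{2} - 4 = 1 \cdot 225 - 4 = 225 - 4 = 221$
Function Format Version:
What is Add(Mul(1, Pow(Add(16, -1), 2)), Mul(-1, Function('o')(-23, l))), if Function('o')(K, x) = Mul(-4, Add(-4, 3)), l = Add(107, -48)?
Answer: 221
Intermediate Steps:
l = 59
Function('o')(K, x) = 4 (Function('o')(K, x) = Mul(-4, -1) = 4)
Add(Mul(1, Pow(Add(16, -1), 2)), Mul(-1, Function('o')(-23, l))) = Add(Mul(1, Pow(Add(16, -1), 2)), Mul(-1, 4)) = Add(Mul(1, Pow(15, 2)), -4) = Add(Mul(1, 225), -4) = Add(225, -4) = 221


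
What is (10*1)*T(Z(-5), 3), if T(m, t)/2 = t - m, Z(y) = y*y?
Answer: -440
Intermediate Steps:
Z(y) = y²
T(m, t) = -2*m + 2*t (T(m, t) = 2*(t - m) = -2*m + 2*t)
(10*1)*T(Z(-5), 3) = (10*1)*(-2*(-5)² + 2*3) = 10*(-2*25 + 6) = 10*(-50 + 6) = 10*(-44) = -440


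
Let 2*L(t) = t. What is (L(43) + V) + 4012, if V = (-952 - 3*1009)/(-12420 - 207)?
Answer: 4429129/1098 ≈ 4033.8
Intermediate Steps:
L(t) = t/2
V = 173/549 (V = (-952 - 3027)/(-12627) = -3979*(-1/12627) = 173/549 ≈ 0.31512)
(L(43) + V) + 4012 = ((½)*43 + 173/549) + 4012 = (43/2 + 173/549) + 4012 = 23953/1098 + 4012 = 4429129/1098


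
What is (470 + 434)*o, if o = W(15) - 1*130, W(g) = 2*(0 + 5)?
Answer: -108480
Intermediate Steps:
W(g) = 10 (W(g) = 2*5 = 10)
o = -120 (o = 10 - 1*130 = 10 - 130 = -120)
(470 + 434)*o = (470 + 434)*(-120) = 904*(-120) = -108480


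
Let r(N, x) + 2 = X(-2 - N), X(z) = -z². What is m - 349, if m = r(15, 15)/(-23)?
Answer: -7736/23 ≈ -336.35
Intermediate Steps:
r(N, x) = -2 - (-2 - N)²
m = 291/23 (m = (-2 - (2 + 15)²)/(-23) = (-2 - 1*17²)*(-1/23) = (-2 - 1*289)*(-1/23) = (-2 - 289)*(-1/23) = -291*(-1/23) = 291/23 ≈ 12.652)
m - 349 = 291/23 - 349 = -7736/23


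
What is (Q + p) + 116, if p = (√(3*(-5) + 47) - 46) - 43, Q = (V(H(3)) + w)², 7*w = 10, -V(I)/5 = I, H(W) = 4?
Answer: 18223/49 + 4*√2 ≈ 377.55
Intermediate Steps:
V(I) = -5*I
w = 10/7 (w = (⅐)*10 = 10/7 ≈ 1.4286)
Q = 16900/49 (Q = (-5*4 + 10/7)² = (-20 + 10/7)² = (-130/7)² = 16900/49 ≈ 344.90)
p = -89 + 4*√2 (p = (√(-15 + 47) - 46) - 43 = (√32 - 46) - 43 = (4*√2 - 46) - 43 = (-46 + 4*√2) - 43 = -89 + 4*√2 ≈ -83.343)
(Q + p) + 116 = (16900/49 + (-89 + 4*√2)) + 116 = (12539/49 + 4*√2) + 116 = 18223/49 + 4*√2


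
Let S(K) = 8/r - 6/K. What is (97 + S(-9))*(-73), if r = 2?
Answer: -22265/3 ≈ -7421.7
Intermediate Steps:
S(K) = 4 - 6/K (S(K) = 8/2 - 6/K = 8*(1/2) - 6/K = 4 - 6/K)
(97 + S(-9))*(-73) = (97 + (4 - 6/(-9)))*(-73) = (97 + (4 - 6*(-1/9)))*(-73) = (97 + (4 + 2/3))*(-73) = (97 + 14/3)*(-73) = (305/3)*(-73) = -22265/3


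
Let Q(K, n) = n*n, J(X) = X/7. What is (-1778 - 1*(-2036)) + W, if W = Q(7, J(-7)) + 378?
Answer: 637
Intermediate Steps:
J(X) = X/7 (J(X) = X*(1/7) = X/7)
Q(K, n) = n**2
W = 379 (W = ((1/7)*(-7))**2 + 378 = (-1)**2 + 378 = 1 + 378 = 379)
(-1778 - 1*(-2036)) + W = (-1778 - 1*(-2036)) + 379 = (-1778 + 2036) + 379 = 258 + 379 = 637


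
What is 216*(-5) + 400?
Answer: -680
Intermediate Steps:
216*(-5) + 400 = -1080 + 400 = -680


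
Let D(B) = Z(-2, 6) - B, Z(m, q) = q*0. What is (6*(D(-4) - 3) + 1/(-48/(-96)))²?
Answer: 64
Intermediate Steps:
Z(m, q) = 0
D(B) = -B (D(B) = 0 - B = -B)
(6*(D(-4) - 3) + 1/(-48/(-96)))² = (6*(-1*(-4) - 3) + 1/(-48/(-96)))² = (6*(4 - 3) + 1/(-48*(-1/96)))² = (6*1 + 1/(½))² = (6 + 2)² = 8² = 64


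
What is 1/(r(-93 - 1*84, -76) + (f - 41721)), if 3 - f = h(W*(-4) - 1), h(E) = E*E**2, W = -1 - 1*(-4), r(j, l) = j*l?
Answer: -1/26069 ≈ -3.8360e-5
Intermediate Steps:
W = 3 (W = -1 + 4 = 3)
h(E) = E**3
f = 2200 (f = 3 - (3*(-4) - 1)**3 = 3 - (-12 - 1)**3 = 3 - 1*(-13)**3 = 3 - 1*(-2197) = 3 + 2197 = 2200)
1/(r(-93 - 1*84, -76) + (f - 41721)) = 1/((-93 - 1*84)*(-76) + (2200 - 41721)) = 1/((-93 - 84)*(-76) - 39521) = 1/(-177*(-76) - 39521) = 1/(13452 - 39521) = 1/(-26069) = -1/26069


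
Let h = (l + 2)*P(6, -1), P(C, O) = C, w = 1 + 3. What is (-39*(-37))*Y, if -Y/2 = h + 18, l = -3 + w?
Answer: -103896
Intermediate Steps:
w = 4
l = 1 (l = -3 + 4 = 1)
h = 18 (h = (1 + 2)*6 = 3*6 = 18)
Y = -72 (Y = -2*(18 + 18) = -2*36 = -72)
(-39*(-37))*Y = -39*(-37)*(-72) = 1443*(-72) = -103896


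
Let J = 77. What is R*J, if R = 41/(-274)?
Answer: -3157/274 ≈ -11.522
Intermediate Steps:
R = -41/274 (R = 41*(-1/274) = -41/274 ≈ -0.14964)
R*J = -41/274*77 = -3157/274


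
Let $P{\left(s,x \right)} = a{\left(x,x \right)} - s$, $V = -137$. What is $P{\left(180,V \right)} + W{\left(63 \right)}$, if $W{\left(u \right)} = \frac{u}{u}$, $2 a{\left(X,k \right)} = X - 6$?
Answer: $- \frac{501}{2} \approx -250.5$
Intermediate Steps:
$a{\left(X,k \right)} = -3 + \frac{X}{2}$ ($a{\left(X,k \right)} = \frac{X - 6}{2} = \frac{-6 + X}{2} = -3 + \frac{X}{2}$)
$P{\left(s,x \right)} = -3 + \frac{x}{2} - s$ ($P{\left(s,x \right)} = \left(-3 + \frac{x}{2}\right) - s = -3 + \frac{x}{2} - s$)
$W{\left(u \right)} = 1$
$P{\left(180,V \right)} + W{\left(63 \right)} = \left(-3 + \frac{1}{2} \left(-137\right) - 180\right) + 1 = \left(-3 - \frac{137}{2} - 180\right) + 1 = - \frac{503}{2} + 1 = - \frac{501}{2}$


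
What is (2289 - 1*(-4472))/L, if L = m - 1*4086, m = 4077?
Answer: -6761/9 ≈ -751.22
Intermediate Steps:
L = -9 (L = 4077 - 1*4086 = 4077 - 4086 = -9)
(2289 - 1*(-4472))/L = (2289 - 1*(-4472))/(-9) = (2289 + 4472)*(-⅑) = 6761*(-⅑) = -6761/9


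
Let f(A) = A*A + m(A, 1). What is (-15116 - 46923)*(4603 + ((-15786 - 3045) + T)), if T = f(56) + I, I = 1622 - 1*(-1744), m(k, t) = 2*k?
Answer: 472364946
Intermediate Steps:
f(A) = A**2 + 2*A (f(A) = A*A + 2*A = A**2 + 2*A)
I = 3366 (I = 1622 + 1744 = 3366)
T = 6614 (T = 56*(2 + 56) + 3366 = 56*58 + 3366 = 3248 + 3366 = 6614)
(-15116 - 46923)*(4603 + ((-15786 - 3045) + T)) = (-15116 - 46923)*(4603 + ((-15786 - 3045) + 6614)) = -62039*(4603 + (-18831 + 6614)) = -62039*(4603 - 12217) = -62039*(-7614) = 472364946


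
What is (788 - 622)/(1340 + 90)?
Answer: 83/715 ≈ 0.11608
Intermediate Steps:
(788 - 622)/(1340 + 90) = 166/1430 = 166*(1/1430) = 83/715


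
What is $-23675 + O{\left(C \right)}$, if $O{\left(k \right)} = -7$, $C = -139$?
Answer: $-23682$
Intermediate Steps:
$-23675 + O{\left(C \right)} = -23675 - 7 = -23682$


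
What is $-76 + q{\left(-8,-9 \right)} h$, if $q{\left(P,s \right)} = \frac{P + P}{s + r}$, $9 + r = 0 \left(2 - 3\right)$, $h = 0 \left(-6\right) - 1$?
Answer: $- \frac{692}{9} \approx -76.889$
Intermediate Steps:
$h = -1$ ($h = 0 - 1 = -1$)
$r = -9$ ($r = -9 + 0 \left(2 - 3\right) = -9 + 0 \left(-1\right) = -9 + 0 = -9$)
$q{\left(P,s \right)} = \frac{2 P}{-9 + s}$ ($q{\left(P,s \right)} = \frac{P + P}{s - 9} = \frac{2 P}{-9 + s}$)
$-76 + q{\left(-8,-9 \right)} h = -76 + 2 \left(-8\right) \frac{1}{-9 - 9} \left(-1\right) = -76 + 2 \left(-8\right) \frac{1}{-18} \left(-1\right) = -76 + 2 \left(-8\right) \left(- \frac{1}{18}\right) \left(-1\right) = -76 + \frac{8}{9} \left(-1\right) = -76 - \frac{8}{9} = - \frac{692}{9}$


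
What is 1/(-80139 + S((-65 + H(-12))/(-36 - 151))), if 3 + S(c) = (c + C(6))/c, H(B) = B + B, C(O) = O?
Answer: -89/7131427 ≈ -1.2480e-5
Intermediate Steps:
H(B) = 2*B
S(c) = -3 + (6 + c)/c (S(c) = -3 + (c + 6)/c = -3 + (6 + c)/c)
1/(-80139 + S((-65 + H(-12))/(-36 - 151))) = 1/(-80139 + (-2 + 6/(((-65 + 2*(-12))/(-36 - 151))))) = 1/(-80139 + (-2 + 6/(((-65 - 24)/(-187))))) = 1/(-80139 + (-2 + 6/((-89*(-1/187))))) = 1/(-80139 + (-2 + 6/(89/187))) = 1/(-80139 + (-2 + 6*(187/89))) = 1/(-80139 + (-2 + 1122/89)) = 1/(-80139 + 944/89) = 1/(-7131427/89) = -89/7131427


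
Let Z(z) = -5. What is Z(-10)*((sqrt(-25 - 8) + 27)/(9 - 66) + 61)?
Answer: -5750/19 + 5*I*sqrt(33)/57 ≈ -302.63 + 0.50391*I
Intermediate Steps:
Z(-10)*((sqrt(-25 - 8) + 27)/(9 - 66) + 61) = -5*((sqrt(-25 - 8) + 27)/(9 - 66) + 61) = -5*((sqrt(-33) + 27)/(-57) + 61) = -5*((I*sqrt(33) + 27)*(-1/57) + 61) = -5*((27 + I*sqrt(33))*(-1/57) + 61) = -5*((-9/19 - I*sqrt(33)/57) + 61) = -5*(1150/19 - I*sqrt(33)/57) = -5750/19 + 5*I*sqrt(33)/57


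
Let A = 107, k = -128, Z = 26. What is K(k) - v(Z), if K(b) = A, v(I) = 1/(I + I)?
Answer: 5563/52 ≈ 106.98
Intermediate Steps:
v(I) = 1/(2*I)
K(b) = 107
K(k) - v(Z) = 107 - 1/(2*26) = 107 - 1*1/52 = 107 - 1/52 = 5563/52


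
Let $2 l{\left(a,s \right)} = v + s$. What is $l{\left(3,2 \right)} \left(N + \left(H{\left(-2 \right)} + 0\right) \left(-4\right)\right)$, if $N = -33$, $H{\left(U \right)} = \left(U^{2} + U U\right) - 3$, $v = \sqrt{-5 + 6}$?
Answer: $- \frac{159}{2} \approx -79.5$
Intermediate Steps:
$v = 1$ ($v = \sqrt{1} = 1$)
$H{\left(U \right)} = -3 + 2 U^{2}$ ($H{\left(U \right)} = \left(U^{2} + U^{2}\right) - 3 = 2 U^{2} - 3 = -3 + 2 U^{2}$)
$l{\left(a,s \right)} = \frac{1}{2} + \frac{s}{2}$ ($l{\left(a,s \right)} = \frac{1 + s}{2} = \frac{1}{2} + \frac{s}{2}$)
$l{\left(3,2 \right)} \left(N + \left(H{\left(-2 \right)} + 0\right) \left(-4\right)\right) = \left(\frac{1}{2} + \frac{1}{2} \cdot 2\right) \left(-33 + \left(\left(-3 + 2 \left(-2\right)^{2}\right) + 0\right) \left(-4\right)\right) = \left(\frac{1}{2} + 1\right) \left(-33 + \left(\left(-3 + 2 \cdot 4\right) + 0\right) \left(-4\right)\right) = \frac{3 \left(-33 + \left(\left(-3 + 8\right) + 0\right) \left(-4\right)\right)}{2} = \frac{3 \left(-33 + \left(5 + 0\right) \left(-4\right)\right)}{2} = \frac{3 \left(-33 + 5 \left(-4\right)\right)}{2} = \frac{3 \left(-33 - 20\right)}{2} = \frac{3}{2} \left(-53\right) = - \frac{159}{2}$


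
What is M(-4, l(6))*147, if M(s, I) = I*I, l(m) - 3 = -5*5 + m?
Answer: 37632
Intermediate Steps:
l(m) = -22 + m (l(m) = 3 + (-5*5 + m) = 3 + (-25 + m) = -22 + m)
M(s, I) = I²
M(-4, l(6))*147 = (-22 + 6)²*147 = (-16)²*147 = 256*147 = 37632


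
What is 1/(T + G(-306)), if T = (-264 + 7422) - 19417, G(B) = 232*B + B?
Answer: -1/83557 ≈ -1.1968e-5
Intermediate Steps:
G(B) = 233*B
T = -12259 (T = 7158 - 19417 = -12259)
1/(T + G(-306)) = 1/(-12259 + 233*(-306)) = 1/(-12259 - 71298) = 1/(-83557) = -1/83557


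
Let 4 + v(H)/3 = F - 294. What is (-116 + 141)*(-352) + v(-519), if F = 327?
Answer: -8713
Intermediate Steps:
v(H) = 87 (v(H) = -12 + 3*(327 - 294) = -12 + 3*33 = -12 + 99 = 87)
(-116 + 141)*(-352) + v(-519) = (-116 + 141)*(-352) + 87 = 25*(-352) + 87 = -8800 + 87 = -8713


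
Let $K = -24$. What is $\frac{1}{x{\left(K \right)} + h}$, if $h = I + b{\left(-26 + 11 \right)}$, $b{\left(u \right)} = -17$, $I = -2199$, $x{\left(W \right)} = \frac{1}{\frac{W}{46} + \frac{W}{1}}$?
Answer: $- \frac{564}{1249847} \approx -0.00045126$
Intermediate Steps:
$x{\left(W \right)} = \frac{46}{47 W}$ ($x{\left(W \right)} = \frac{1}{W \frac{1}{46} + W 1} = \frac{1}{\frac{W}{46} + W} = \frac{1}{\frac{47}{46} W} = \frac{46}{47 W}$)
$h = -2216$ ($h = -2199 - 17 = -2216$)
$\frac{1}{x{\left(K \right)} + h} = \frac{1}{\frac{46}{47 \left(-24\right)} - 2216} = \frac{1}{\frac{46}{47} \left(- \frac{1}{24}\right) - 2216} = \frac{1}{- \frac{23}{564} - 2216} = \frac{1}{- \frac{1249847}{564}} = - \frac{564}{1249847}$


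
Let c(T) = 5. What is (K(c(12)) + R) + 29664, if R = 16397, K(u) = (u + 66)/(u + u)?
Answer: 460681/10 ≈ 46068.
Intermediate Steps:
K(u) = (66 + u)/(2*u) (K(u) = (66 + u)/((2*u)) = (66 + u)*(1/(2*u)) = (66 + u)/(2*u))
(K(c(12)) + R) + 29664 = ((1/2)*(66 + 5)/5 + 16397) + 29664 = ((1/2)*(1/5)*71 + 16397) + 29664 = (71/10 + 16397) + 29664 = 164041/10 + 29664 = 460681/10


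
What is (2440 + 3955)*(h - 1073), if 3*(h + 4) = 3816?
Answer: 1247025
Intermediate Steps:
h = 1268 (h = -4 + (⅓)*3816 = -4 + 1272 = 1268)
(2440 + 3955)*(h - 1073) = (2440 + 3955)*(1268 - 1073) = 6395*195 = 1247025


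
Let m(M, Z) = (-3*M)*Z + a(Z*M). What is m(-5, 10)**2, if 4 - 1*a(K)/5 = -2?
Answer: 32400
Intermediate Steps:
a(K) = 30 (a(K) = 20 - 5*(-2) = 20 + 10 = 30)
m(M, Z) = 30 - 3*M*Z (m(M, Z) = (-3*M)*Z + 30 = -3*M*Z + 30 = 30 - 3*M*Z)
m(-5, 10)**2 = (30 - 3*(-5)*10)**2 = (30 + 150)**2 = 180**2 = 32400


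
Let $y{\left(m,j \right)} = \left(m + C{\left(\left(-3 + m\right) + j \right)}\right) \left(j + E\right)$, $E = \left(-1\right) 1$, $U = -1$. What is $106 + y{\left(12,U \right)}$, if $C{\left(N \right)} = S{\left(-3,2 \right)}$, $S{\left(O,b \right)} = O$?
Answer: $88$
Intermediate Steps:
$C{\left(N \right)} = -3$
$E = -1$
$y{\left(m,j \right)} = \left(-1 + j\right) \left(-3 + m\right)$ ($y{\left(m,j \right)} = \left(m - 3\right) \left(j - 1\right) = \left(-3 + m\right) \left(-1 + j\right) = \left(-1 + j\right) \left(-3 + m\right)$)
$106 + y{\left(12,U \right)} = 106 - 18 = 88$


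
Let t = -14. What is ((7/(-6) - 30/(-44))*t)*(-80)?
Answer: -17920/33 ≈ -543.03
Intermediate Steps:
((7/(-6) - 30/(-44))*t)*(-80) = ((7/(-6) - 30/(-44))*(-14))*(-80) = ((7*(-1/6) - 30*(-1/44))*(-14))*(-80) = ((-7/6 + 15/22)*(-14))*(-80) = -16/33*(-14)*(-80) = (224/33)*(-80) = -17920/33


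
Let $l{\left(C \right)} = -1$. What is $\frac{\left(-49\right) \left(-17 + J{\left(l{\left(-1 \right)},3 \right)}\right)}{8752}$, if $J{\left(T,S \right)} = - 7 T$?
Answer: $\frac{245}{4376} \approx 0.055987$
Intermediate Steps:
$\frac{\left(-49\right) \left(-17 + J{\left(l{\left(-1 \right)},3 \right)}\right)}{8752} = \frac{\left(-49\right) \left(-17 - -7\right)}{8752} = - 49 \left(-17 + 7\right) \frac{1}{8752} = \left(-49\right) \left(-10\right) \frac{1}{8752} = 490 \cdot \frac{1}{8752} = \frac{245}{4376}$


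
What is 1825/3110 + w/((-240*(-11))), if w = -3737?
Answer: -680407/821040 ≈ -0.82871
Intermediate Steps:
1825/3110 + w/((-240*(-11))) = 1825/3110 - 3737/((-240*(-11))) = 1825*(1/3110) - 3737/2640 = 365/622 - 3737*1/2640 = 365/622 - 3737/2640 = -680407/821040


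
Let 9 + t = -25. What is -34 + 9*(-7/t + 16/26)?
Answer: -11761/442 ≈ -26.609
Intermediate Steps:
t = -34 (t = -9 - 25 = -34)
-34 + 9*(-7/t + 16/26) = -34 + 9*(-7/(-34) + 16/26) = -34 + 9*(-7*(-1/34) + 16*(1/26)) = -34 + 9*(7/34 + 8/13) = -34 + 9*(363/442) = -34 + 3267/442 = -11761/442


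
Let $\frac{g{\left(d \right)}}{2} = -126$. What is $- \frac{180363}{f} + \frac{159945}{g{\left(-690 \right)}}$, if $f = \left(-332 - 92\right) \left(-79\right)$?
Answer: $- \frac{450247433}{703416} \approx -640.09$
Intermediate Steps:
$f = 33496$ ($f = \left(-424\right) \left(-79\right) = 33496$)
$g{\left(d \right)} = -252$ ($g{\left(d \right)} = 2 \left(-126\right) = -252$)
$- \frac{180363}{f} + \frac{159945}{g{\left(-690 \right)}} = - \frac{180363}{33496} + \frac{159945}{-252} = \left(-180363\right) \frac{1}{33496} + 159945 \left(- \frac{1}{252}\right) = - \frac{180363}{33496} - \frac{53315}{84} = - \frac{450247433}{703416}$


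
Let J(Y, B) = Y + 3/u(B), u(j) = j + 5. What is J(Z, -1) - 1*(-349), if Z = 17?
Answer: 1467/4 ≈ 366.75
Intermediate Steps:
u(j) = 5 + j
J(Y, B) = Y + 3/(5 + B)
J(Z, -1) - 1*(-349) = (3 + 17*(5 - 1))/(5 - 1) - 1*(-349) = (3 + 17*4)/4 + 349 = (3 + 68)/4 + 349 = (¼)*71 + 349 = 71/4 + 349 = 1467/4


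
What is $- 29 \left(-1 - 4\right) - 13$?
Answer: $132$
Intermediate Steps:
$- 29 \left(-1 - 4\right) - 13 = \left(-29\right) \left(-5\right) - 13 = 145 - 13 = 132$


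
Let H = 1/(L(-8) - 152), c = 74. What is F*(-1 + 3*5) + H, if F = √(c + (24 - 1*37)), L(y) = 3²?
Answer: -1/143 + 14*√61 ≈ 109.34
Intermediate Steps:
L(y) = 9
F = √61 (F = √(74 + (24 - 1*37)) = √(74 + (24 - 37)) = √(74 - 13) = √61 ≈ 7.8102)
H = -1/143 (H = 1/(9 - 152) = 1/(-143) = -1/143 ≈ -0.0069930)
F*(-1 + 3*5) + H = √61*(-1 + 3*5) - 1/143 = √61*(-1 + 15) - 1/143 = √61*14 - 1/143 = 14*√61 - 1/143 = -1/143 + 14*√61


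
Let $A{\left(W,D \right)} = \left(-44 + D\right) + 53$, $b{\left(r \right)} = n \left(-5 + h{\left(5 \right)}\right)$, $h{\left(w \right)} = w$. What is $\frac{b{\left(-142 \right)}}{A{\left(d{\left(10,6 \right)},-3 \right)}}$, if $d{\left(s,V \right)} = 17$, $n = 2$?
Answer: $0$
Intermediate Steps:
$b{\left(r \right)} = 0$ ($b{\left(r \right)} = 2 \left(-5 + 5\right) = 2 \cdot 0 = 0$)
$A{\left(W,D \right)} = 9 + D$
$\frac{b{\left(-142 \right)}}{A{\left(d{\left(10,6 \right)},-3 \right)}} = \frac{0}{9 - 3} = \frac{0}{6} = 0 \cdot \frac{1}{6} = 0$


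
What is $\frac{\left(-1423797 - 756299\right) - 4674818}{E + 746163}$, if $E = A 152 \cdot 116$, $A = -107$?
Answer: $\frac{6854914}{1140461} \approx 6.0107$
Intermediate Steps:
$E = -1886624$ ($E = \left(-107\right) 152 \cdot 116 = \left(-16264\right) 116 = -1886624$)
$\frac{\left(-1423797 - 756299\right) - 4674818}{E + 746163} = \frac{\left(-1423797 - 756299\right) - 4674818}{-1886624 + 746163} = \frac{\left(-1423797 - 756299\right) - 4674818}{-1140461} = \left(-2180096 - 4674818\right) \left(- \frac{1}{1140461}\right) = \left(-6854914\right) \left(- \frac{1}{1140461}\right) = \frac{6854914}{1140461}$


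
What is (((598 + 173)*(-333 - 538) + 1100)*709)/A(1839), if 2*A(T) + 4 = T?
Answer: -950685338/1835 ≈ -5.1808e+5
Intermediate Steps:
A(T) = -2 + T/2
(((598 + 173)*(-333 - 538) + 1100)*709)/A(1839) = (((598 + 173)*(-333 - 538) + 1100)*709)/(-2 + (½)*1839) = ((771*(-871) + 1100)*709)/(-2 + 1839/2) = ((-671541 + 1100)*709)/(1835/2) = -670441*709*(2/1835) = -475342669*2/1835 = -950685338/1835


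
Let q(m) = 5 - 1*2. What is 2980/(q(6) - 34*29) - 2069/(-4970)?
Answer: -12776773/4885510 ≈ -2.6152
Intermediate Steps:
q(m) = 3 (q(m) = 5 - 2 = 3)
2980/(q(6) - 34*29) - 2069/(-4970) = 2980/(3 - 34*29) - 2069/(-4970) = 2980/(3 - 986) - 2069*(-1/4970) = 2980/(-983) + 2069/4970 = 2980*(-1/983) + 2069/4970 = -2980/983 + 2069/4970 = -12776773/4885510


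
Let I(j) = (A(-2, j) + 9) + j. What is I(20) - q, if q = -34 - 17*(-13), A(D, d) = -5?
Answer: -163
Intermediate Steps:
I(j) = 4 + j (I(j) = (-5 + 9) + j = 4 + j)
q = 187 (q = -34 + 221 = 187)
I(20) - q = (4 + 20) - 1*187 = 24 - 187 = -163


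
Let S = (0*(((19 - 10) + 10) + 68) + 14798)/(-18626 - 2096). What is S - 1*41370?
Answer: -428641969/10361 ≈ -41371.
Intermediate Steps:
S = -7399/10361 (S = (0*((9 + 10) + 68) + 14798)/(-20722) = (0*(19 + 68) + 14798)*(-1/20722) = (0*87 + 14798)*(-1/20722) = (0 + 14798)*(-1/20722) = 14798*(-1/20722) = -7399/10361 ≈ -0.71412)
S - 1*41370 = -7399/10361 - 1*41370 = -7399/10361 - 41370 = -428641969/10361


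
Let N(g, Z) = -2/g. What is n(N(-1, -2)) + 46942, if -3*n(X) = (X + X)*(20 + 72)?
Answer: 140458/3 ≈ 46819.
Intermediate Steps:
n(X) = -184*X/3 (n(X) = -(X + X)*(20 + 72)/3 = -2*X*92/3 = -184*X/3)
n(N(-1, -2)) + 46942 = -(-368)/(3*(-1)) + 46942 = -(-368)*(-1)/3 + 46942 = -184/3*2 + 46942 = -368/3 + 46942 = 140458/3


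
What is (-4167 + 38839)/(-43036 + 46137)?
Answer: 34672/3101 ≈ 11.181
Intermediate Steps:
(-4167 + 38839)/(-43036 + 46137) = 34672/3101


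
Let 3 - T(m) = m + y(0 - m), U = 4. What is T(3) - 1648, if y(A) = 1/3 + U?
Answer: -4957/3 ≈ -1652.3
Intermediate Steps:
y(A) = 13/3 (y(A) = 1/3 + 4 = 13/3)
T(m) = -4/3 - m (T(m) = 3 - (m + 13/3) = 3 - (13/3 + m) = 3 + (-13/3 - m) = -4/3 - m)
T(3) - 1648 = (-4/3 - 1*3) - 1648 = (-4/3 - 3) - 1648 = -13/3 - 1648 = -4957/3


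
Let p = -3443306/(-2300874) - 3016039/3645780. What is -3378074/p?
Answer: -4722817929723437880/935668405099 ≈ -5.0475e+6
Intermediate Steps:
p = 935668405099/1398080068620 (p = -3443306*(-1/2300874) - 3016039*1/3645780 = 1721653/1150437 - 3016039/3645780 = 935668405099/1398080068620 ≈ 0.66925)
-3378074/p = -3378074/935668405099/1398080068620 = -3378074*1398080068620/935668405099 = -4722817929723437880/935668405099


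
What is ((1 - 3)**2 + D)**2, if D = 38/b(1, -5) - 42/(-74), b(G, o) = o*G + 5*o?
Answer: 3356224/308025 ≈ 10.896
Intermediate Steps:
b(G, o) = 5*o + G*o (b(G, o) = G*o + 5*o = 5*o + G*o)
D = -388/555 (D = 38/((-5*(5 + 1))) - 42/(-74) = 38/((-5*6)) - 42*(-1/74) = 38/(-30) + 21/37 = 38*(-1/30) + 21/37 = -19/15 + 21/37 = -388/555 ≈ -0.69910)
((1 - 3)**2 + D)**2 = ((1 - 3)**2 - 388/555)**2 = ((-2)**2 - 388/555)**2 = (4 - 388/555)**2 = (1832/555)**2 = 3356224/308025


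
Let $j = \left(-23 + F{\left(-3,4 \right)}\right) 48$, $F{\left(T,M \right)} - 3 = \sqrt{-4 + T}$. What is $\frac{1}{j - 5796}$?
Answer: $- \frac{563}{3804972} - \frac{i \sqrt{7}}{951243} \approx -0.00014796 - 2.7814 \cdot 10^{-6} i$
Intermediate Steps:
$F{\left(T,M \right)} = 3 + \sqrt{-4 + T}$
$j = -960 + 48 i \sqrt{7}$ ($j = \left(-23 + \left(3 + \sqrt{-4 - 3}\right)\right) 48 = \left(-23 + \left(3 + \sqrt{-7}\right)\right) 48 = \left(-23 + \left(3 + i \sqrt{7}\right)\right) 48 = \left(-20 + i \sqrt{7}\right) 48 = -960 + 48 i \sqrt{7} \approx -960.0 + 127.0 i$)
$\frac{1}{j - 5796} = \frac{1}{\left(-960 + 48 i \sqrt{7}\right) - 5796} = \frac{1}{-6756 + 48 i \sqrt{7}}$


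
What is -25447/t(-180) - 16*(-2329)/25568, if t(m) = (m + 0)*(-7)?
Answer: -1109699/59220 ≈ -18.739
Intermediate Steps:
t(m) = -7*m (t(m) = m*(-7) = -7*m)
-25447/t(-180) - 16*(-2329)/25568 = -25447/((-7*(-180))) - 16*(-2329)/25568 = -25447/1260 + 37264*(1/25568) = -25447*1/1260 + 137/94 = -25447/1260 + 137/94 = -1109699/59220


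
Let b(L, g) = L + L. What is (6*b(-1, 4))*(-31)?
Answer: 372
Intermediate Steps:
b(L, g) = 2*L
(6*b(-1, 4))*(-31) = (6*(2*(-1)))*(-31) = (6*(-2))*(-31) = -12*(-31) = 372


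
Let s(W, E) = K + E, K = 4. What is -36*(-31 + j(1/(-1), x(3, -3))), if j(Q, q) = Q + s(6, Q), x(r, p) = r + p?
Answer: 1044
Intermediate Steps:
s(W, E) = 4 + E
x(r, p) = p + r
j(Q, q) = 4 + 2*Q (j(Q, q) = Q + (4 + Q) = 4 + 2*Q)
-36*(-31 + j(1/(-1), x(3, -3))) = -36*(-31 + (4 + 2/(-1))) = -36*(-31 + (4 + 2*(-1))) = -36*(-31 + (4 - 2)) = -36*(-31 + 2) = -36*(-29) = 1044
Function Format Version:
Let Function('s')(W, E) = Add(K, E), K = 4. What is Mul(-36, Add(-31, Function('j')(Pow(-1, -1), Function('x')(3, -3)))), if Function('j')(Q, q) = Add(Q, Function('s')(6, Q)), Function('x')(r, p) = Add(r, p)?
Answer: 1044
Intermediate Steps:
Function('s')(W, E) = Add(4, E)
Function('x')(r, p) = Add(p, r)
Function('j')(Q, q) = Add(4, Mul(2, Q)) (Function('j')(Q, q) = Add(Q, Add(4, Q)) = Add(4, Mul(2, Q)))
Mul(-36, Add(-31, Function('j')(Pow(-1, -1), Function('x')(3, -3)))) = Mul(-36, Add(-31, Add(4, Mul(2, Pow(-1, -1))))) = Mul(-36, Add(-31, Add(4, Mul(2, -1)))) = Mul(-36, Add(-31, Add(4, -2))) = Mul(-36, Add(-31, 2)) = Mul(-36, -29) = 1044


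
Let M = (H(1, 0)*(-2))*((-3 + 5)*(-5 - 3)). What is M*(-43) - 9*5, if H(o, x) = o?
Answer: -1421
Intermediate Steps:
M = 32 (M = (1*(-2))*((-3 + 5)*(-5 - 3)) = -4*(-8) = -2*(-16) = 32)
M*(-43) - 9*5 = 32*(-43) - 9*5 = -1376 - 45 = -1421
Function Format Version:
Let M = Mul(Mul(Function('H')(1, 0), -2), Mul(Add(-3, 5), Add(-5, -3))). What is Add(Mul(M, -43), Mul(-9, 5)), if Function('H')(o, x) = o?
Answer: -1421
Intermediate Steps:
M = 32 (M = Mul(Mul(1, -2), Mul(Add(-3, 5), Add(-5, -3))) = Mul(-2, Mul(2, -8)) = Mul(-2, -16) = 32)
Add(Mul(M, -43), Mul(-9, 5)) = Add(Mul(32, -43), Mul(-9, 5)) = Add(-1376, -45) = -1421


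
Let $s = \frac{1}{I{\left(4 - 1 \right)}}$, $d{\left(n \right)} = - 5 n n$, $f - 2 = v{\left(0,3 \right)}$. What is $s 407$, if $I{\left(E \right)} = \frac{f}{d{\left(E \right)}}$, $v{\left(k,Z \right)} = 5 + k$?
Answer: $- \frac{18315}{7} \approx -2616.4$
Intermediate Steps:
$f = 7$ ($f = 2 + \left(5 + 0\right) = 2 + 5 = 7$)
$d{\left(n \right)} = - 5 n^{2}$
$I{\left(E \right)} = - \frac{7}{5 E^{2}}$ ($I{\left(E \right)} = \frac{7}{\left(-5\right) E^{2}} = 7 \left(- \frac{1}{5 E^{2}}\right) = - \frac{7}{5 E^{2}}$)
$s = - \frac{45}{7}$ ($s = \frac{1}{\left(- \frac{7}{5}\right) \frac{1}{\left(4 - 1\right)^{2}}} = \frac{1}{\left(- \frac{7}{5}\right) \frac{1}{9}} = \frac{1}{- \frac{7}{45}} = - \frac{45}{7} \approx -6.4286$)
$s 407 = \left(- \frac{45}{7}\right) 407 = - \frac{18315}{7}$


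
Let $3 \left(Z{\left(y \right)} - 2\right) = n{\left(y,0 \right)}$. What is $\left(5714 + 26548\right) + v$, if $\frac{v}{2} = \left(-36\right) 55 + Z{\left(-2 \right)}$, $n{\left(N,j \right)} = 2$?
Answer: $\frac{84922}{3} \approx 28307.0$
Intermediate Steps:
$Z{\left(y \right)} = \frac{8}{3}$ ($Z{\left(y \right)} = 2 + \frac{1}{3} \cdot 2 = 2 + \frac{2}{3} = \frac{8}{3}$)
$v = - \frac{11864}{3}$ ($v = 2 \left(\left(-36\right) 55 + \frac{8}{3}\right) = 2 \left(-1980 + \frac{8}{3}\right) = 2 \left(- \frac{5932}{3}\right) = - \frac{11864}{3} \approx -3954.7$)
$\left(5714 + 26548\right) + v = \left(5714 + 26548\right) - \frac{11864}{3} = 32262 - \frac{11864}{3} = \frac{84922}{3}$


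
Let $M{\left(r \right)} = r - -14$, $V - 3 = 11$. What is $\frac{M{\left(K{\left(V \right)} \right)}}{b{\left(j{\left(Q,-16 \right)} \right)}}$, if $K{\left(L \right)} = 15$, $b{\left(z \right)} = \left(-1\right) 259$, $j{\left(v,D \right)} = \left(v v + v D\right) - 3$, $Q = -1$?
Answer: $- \frac{29}{259} \approx -0.11197$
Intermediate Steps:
$j{\left(v,D \right)} = -3 + v^{2} + D v$ ($j{\left(v,D \right)} = \left(v^{2} + D v\right) - 3 = -3 + v^{2} + D v$)
$b{\left(z \right)} = -259$
$V = 14$ ($V = 3 + 11 = 14$)
$M{\left(r \right)} = 14 + r$ ($M{\left(r \right)} = r + 14 = 14 + r$)
$\frac{M{\left(K{\left(V \right)} \right)}}{b{\left(j{\left(Q,-16 \right)} \right)}} = \frac{14 + 15}{-259} = 29 \left(- \frac{1}{259}\right) = - \frac{29}{259}$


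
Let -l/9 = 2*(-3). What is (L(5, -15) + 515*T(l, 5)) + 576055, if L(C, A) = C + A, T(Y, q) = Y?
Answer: 603855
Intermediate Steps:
l = 54 (l = -18*(-3) = -9*(-6) = 54)
L(C, A) = A + C
(L(5, -15) + 515*T(l, 5)) + 576055 = ((-15 + 5) + 515*54) + 576055 = (-10 + 27810) + 576055 = 27800 + 576055 = 603855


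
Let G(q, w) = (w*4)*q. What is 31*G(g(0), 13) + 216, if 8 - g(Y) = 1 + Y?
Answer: 11500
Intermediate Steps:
g(Y) = 7 - Y (g(Y) = 8 - (1 + Y) = 8 + (-1 - Y) = 7 - Y)
G(q, w) = 4*q*w (G(q, w) = (4*w)*q = 4*q*w)
31*G(g(0), 13) + 216 = 31*(4*(7 - 1*0)*13) + 216 = 31*(4*(7 + 0)*13) + 216 = 31*(4*7*13) + 216 = 31*364 + 216 = 11284 + 216 = 11500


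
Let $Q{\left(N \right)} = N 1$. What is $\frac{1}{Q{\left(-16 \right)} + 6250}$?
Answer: $\frac{1}{6234} \approx 0.00016041$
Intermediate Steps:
$Q{\left(N \right)} = N$
$\frac{1}{Q{\left(-16 \right)} + 6250} = \frac{1}{-16 + 6250} = \frac{1}{6234}$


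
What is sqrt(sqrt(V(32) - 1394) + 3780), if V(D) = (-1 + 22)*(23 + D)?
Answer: sqrt(3780 + I*sqrt(239)) ≈ 61.482 + 0.1257*I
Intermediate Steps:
V(D) = 483 + 21*D (V(D) = 21*(23 + D) = 483 + 21*D)
sqrt(sqrt(V(32) - 1394) + 3780) = sqrt(sqrt((483 + 21*32) - 1394) + 3780) = sqrt(sqrt((483 + 672) - 1394) + 3780) = sqrt(sqrt(1155 - 1394) + 3780) = sqrt(sqrt(-239) + 3780) = sqrt(I*sqrt(239) + 3780) = sqrt(3780 + I*sqrt(239))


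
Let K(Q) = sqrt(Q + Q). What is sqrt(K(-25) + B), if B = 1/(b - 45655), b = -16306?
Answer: sqrt(-61961 + 19195827605*I*sqrt(2))/61961 ≈ 1.8803 + 1.8803*I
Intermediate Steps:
K(Q) = sqrt(2)*sqrt(Q) (K(Q) = sqrt(2*Q) = sqrt(2)*sqrt(Q))
B = -1/61961 (B = 1/(-16306 - 45655) = 1/(-61961) = -1/61961 ≈ -1.6139e-5)
sqrt(K(-25) + B) = sqrt(sqrt(2)*sqrt(-25) - 1/61961) = sqrt(sqrt(2)*(5*I) - 1/61961) = sqrt(5*I*sqrt(2) - 1/61961) = sqrt(-1/61961 + 5*I*sqrt(2))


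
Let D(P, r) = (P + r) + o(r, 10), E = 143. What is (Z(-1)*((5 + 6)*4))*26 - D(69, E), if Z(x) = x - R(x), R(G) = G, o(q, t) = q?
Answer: -355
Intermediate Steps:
D(P, r) = P + 2*r (D(P, r) = (P + r) + r = P + 2*r)
Z(x) = 0 (Z(x) = x - x = 0)
(Z(-1)*((5 + 6)*4))*26 - D(69, E) = (0*((5 + 6)*4))*26 - (69 + 2*143) = (0*(11*4))*26 - (69 + 286) = (0*44)*26 - 1*355 = 0*26 - 355 = 0 - 355 = -355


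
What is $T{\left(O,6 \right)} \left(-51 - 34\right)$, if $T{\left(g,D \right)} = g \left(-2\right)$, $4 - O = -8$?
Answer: $2040$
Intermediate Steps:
$O = 12$ ($O = 4 - -8 = 4 + 8 = 12$)
$T{\left(g,D \right)} = - 2 g$
$T{\left(O,6 \right)} \left(-51 - 34\right) = \left(-2\right) 12 \left(-51 - 34\right) = \left(-24\right) \left(-85\right) = 2040$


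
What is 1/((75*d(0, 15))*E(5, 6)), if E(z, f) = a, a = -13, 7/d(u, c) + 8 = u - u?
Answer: 8/6825 ≈ 0.0011722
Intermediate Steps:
d(u, c) = -7/8 (d(u, c) = 7/(-8 + (u - u)) = 7/(-8 + 0) = 7/(-8) = 7*(-⅛) = -7/8)
E(z, f) = -13
1/((75*d(0, 15))*E(5, 6)) = 1/((75*(-7/8))*(-13)) = 1/(-525/8*(-13)) = 1/(6825/8) = 8/6825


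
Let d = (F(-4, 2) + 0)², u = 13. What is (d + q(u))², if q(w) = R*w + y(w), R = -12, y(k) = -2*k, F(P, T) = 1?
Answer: 32761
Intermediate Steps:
q(w) = -14*w (q(w) = -12*w - 2*w = -14*w)
d = 1 (d = (1 + 0)² = 1² = 1)
(d + q(u))² = (1 - 14*13)² = (1 - 182)² = (-181)² = 32761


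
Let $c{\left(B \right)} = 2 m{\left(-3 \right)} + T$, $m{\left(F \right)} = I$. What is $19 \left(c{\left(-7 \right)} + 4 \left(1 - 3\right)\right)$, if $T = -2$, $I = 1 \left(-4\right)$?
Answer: $-342$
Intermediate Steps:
$I = -4$
$m{\left(F \right)} = -4$
$c{\left(B \right)} = -10$ ($c{\left(B \right)} = 2 \left(-4\right) - 2 = -8 - 2 = -10$)
$19 \left(c{\left(-7 \right)} + 4 \left(1 - 3\right)\right) = 19 \left(-10 + 4 \left(1 - 3\right)\right) = 19 \left(-10 + 4 \left(-2\right)\right) = 19 \left(-10 - 8\right) = 19 \left(-18\right) = -342$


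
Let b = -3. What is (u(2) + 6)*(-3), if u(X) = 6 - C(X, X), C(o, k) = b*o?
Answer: -54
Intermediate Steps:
C(o, k) = -3*o
u(X) = 6 + 3*X (u(X) = 6 - (-3)*X = 6 + 3*X)
(u(2) + 6)*(-3) = ((6 + 3*2) + 6)*(-3) = ((6 + 6) + 6)*(-3) = (12 + 6)*(-3) = 18*(-3) = -54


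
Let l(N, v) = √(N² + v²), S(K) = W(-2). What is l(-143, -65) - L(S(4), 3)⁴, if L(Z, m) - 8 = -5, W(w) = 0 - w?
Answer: -81 + 13*√146 ≈ 76.080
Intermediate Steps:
W(w) = -w
S(K) = 2 (S(K) = -1*(-2) = 2)
L(Z, m) = 3 (L(Z, m) = 8 - 5 = 3)
l(-143, -65) - L(S(4), 3)⁴ = √((-143)² + (-65)²) - 1*3⁴ = √(20449 + 4225) - 1*81 = √24674 - 81 = 13*√146 - 81 = -81 + 13*√146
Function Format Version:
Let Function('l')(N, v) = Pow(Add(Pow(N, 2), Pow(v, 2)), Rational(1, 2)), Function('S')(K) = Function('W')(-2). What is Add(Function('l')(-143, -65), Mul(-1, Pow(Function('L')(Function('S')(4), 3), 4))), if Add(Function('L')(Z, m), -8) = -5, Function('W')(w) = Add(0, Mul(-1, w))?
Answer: Add(-81, Mul(13, Pow(146, Rational(1, 2)))) ≈ 76.080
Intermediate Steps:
Function('W')(w) = Mul(-1, w)
Function('S')(K) = 2 (Function('S')(K) = Mul(-1, -2) = 2)
Function('L')(Z, m) = 3 (Function('L')(Z, m) = Add(8, -5) = 3)
Add(Function('l')(-143, -65), Mul(-1, Pow(Function('L')(Function('S')(4), 3), 4))) = Add(Pow(Add(Pow(-143, 2), Pow(-65, 2)), Rational(1, 2)), Mul(-1, Pow(3, 4))) = Add(Pow(Add(20449, 4225), Rational(1, 2)), Mul(-1, 81)) = Add(Pow(24674, Rational(1, 2)), -81) = Add(Mul(13, Pow(146, Rational(1, 2))), -81) = Add(-81, Mul(13, Pow(146, Rational(1, 2))))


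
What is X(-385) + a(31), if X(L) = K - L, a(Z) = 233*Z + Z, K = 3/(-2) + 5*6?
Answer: 15335/2 ≈ 7667.5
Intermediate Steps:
K = 57/2 (K = 3*(-1/2) + 30 = -3/2 + 30 = 57/2 ≈ 28.500)
a(Z) = 234*Z
X(L) = 57/2 - L
X(-385) + a(31) = (57/2 - 1*(-385)) + 234*31 = (57/2 + 385) + 7254 = 827/2 + 7254 = 15335/2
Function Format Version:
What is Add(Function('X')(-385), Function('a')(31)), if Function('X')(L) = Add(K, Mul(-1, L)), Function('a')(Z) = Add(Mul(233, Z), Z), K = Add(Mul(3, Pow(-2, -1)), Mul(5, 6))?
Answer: Rational(15335, 2) ≈ 7667.5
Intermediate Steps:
K = Rational(57, 2) (K = Add(Mul(3, Rational(-1, 2)), 30) = Add(Rational(-3, 2), 30) = Rational(57, 2) ≈ 28.500)
Function('a')(Z) = Mul(234, Z)
Function('X')(L) = Add(Rational(57, 2), Mul(-1, L))
Add(Function('X')(-385), Function('a')(31)) = Add(Add(Rational(57, 2), Mul(-1, -385)), Mul(234, 31)) = Add(Add(Rational(57, 2), 385), 7254) = Add(Rational(827, 2), 7254) = Rational(15335, 2)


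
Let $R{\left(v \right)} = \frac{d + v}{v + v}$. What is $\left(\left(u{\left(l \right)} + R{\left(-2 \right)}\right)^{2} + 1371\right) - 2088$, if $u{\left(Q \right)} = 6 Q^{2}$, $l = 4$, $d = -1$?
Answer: $\frac{138297}{16} \approx 8643.6$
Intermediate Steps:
$R{\left(v \right)} = \frac{-1 + v}{2 v}$ ($R{\left(v \right)} = \frac{-1 + v}{v + v} = \frac{-1 + v}{2 v}$)
$\left(\left(u{\left(l \right)} + R{\left(-2 \right)}\right)^{2} + 1371\right) - 2088 = \left(\left(6 \cdot 4^{2} + \frac{-1 - 2}{2 \left(-2\right)}\right)^{2} + 1371\right) - 2088 = \left(\left(6 \cdot 16 + \frac{1}{2} \left(- \frac{1}{2}\right) \left(-3\right)\right)^{2} + 1371\right) - 2088 = \left(\left(96 + \frac{3}{4}\right)^{2} + 1371\right) - 2088 = \left(\left(\frac{387}{4}\right)^{2} + 1371\right) - 2088 = \left(\frac{149769}{16} + 1371\right) - 2088 = \frac{171705}{16} - 2088 = \frac{138297}{16}$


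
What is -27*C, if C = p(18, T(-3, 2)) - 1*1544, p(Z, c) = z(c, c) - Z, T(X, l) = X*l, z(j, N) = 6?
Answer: 42012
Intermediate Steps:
p(Z, c) = 6 - Z
C = -1556 (C = (6 - 1*18) - 1*1544 = (6 - 18) - 1544 = -12 - 1544 = -1556)
-27*C = -27*(-1556) = 42012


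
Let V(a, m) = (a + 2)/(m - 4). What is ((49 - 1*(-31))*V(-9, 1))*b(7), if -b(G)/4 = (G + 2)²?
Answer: -60480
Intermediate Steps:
V(a, m) = (2 + a)/(-4 + m)
b(G) = -4*(2 + G)² (b(G) = -4*(G + 2)² = -4*(2 + G)²)
((49 - 1*(-31))*V(-9, 1))*b(7) = ((49 - 1*(-31))*((2 - 9)/(-4 + 1)))*(-4*(2 + 7)²) = ((49 + 31)*(-7/(-3)))*(-4*9²) = (80*(-⅓*(-7)))*(-4*81) = (80*(7/3))*(-324) = (560/3)*(-324) = -60480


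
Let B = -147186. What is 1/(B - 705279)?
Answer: -1/852465 ≈ -1.1731e-6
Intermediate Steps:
1/(B - 705279) = 1/(-147186 - 705279) = 1/(-852465) = -1/852465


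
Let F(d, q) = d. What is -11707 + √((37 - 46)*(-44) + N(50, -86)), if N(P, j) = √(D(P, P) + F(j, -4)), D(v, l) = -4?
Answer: -11707 + √(396 + 3*I*√10) ≈ -11687.0 + 0.23835*I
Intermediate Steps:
N(P, j) = √(-4 + j)
-11707 + √((37 - 46)*(-44) + N(50, -86)) = -11707 + √((37 - 46)*(-44) + √(-4 - 86)) = -11707 + √(-9*(-44) + √(-90)) = -11707 + √(396 + 3*I*√10)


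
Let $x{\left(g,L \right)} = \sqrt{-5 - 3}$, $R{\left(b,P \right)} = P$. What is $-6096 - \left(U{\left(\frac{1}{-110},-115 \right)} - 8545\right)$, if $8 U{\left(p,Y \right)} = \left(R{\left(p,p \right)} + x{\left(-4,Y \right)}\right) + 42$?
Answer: $\frac{2150501}{880} - \frac{i \sqrt{2}}{4} \approx 2443.8 - 0.35355 i$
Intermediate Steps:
$x{\left(g,L \right)} = 2 i \sqrt{2}$ ($x{\left(g,L \right)} = \sqrt{-8} = 2 i \sqrt{2}$)
$U{\left(p,Y \right)} = \frac{21}{4} + \frac{p}{8} + \frac{i \sqrt{2}}{4}$ ($U{\left(p,Y \right)} = \frac{\left(p + 2 i \sqrt{2}\right) + 42}{8} = \frac{42 + p + 2 i \sqrt{2}}{8} = \frac{21}{4} + \frac{p}{8} + \frac{i \sqrt{2}}{4}$)
$-6096 - \left(U{\left(\frac{1}{-110},-115 \right)} - 8545\right) = -6096 - \left(\left(\frac{21}{4} + \frac{1}{8 \left(-110\right)} + \frac{i \sqrt{2}}{4}\right) - 8545\right) = -6096 - \left(\left(\frac{21}{4} + \frac{1}{8} \left(- \frac{1}{110}\right) + \frac{i \sqrt{2}}{4}\right) - 8545\right) = -6096 - \left(\left(\frac{21}{4} - \frac{1}{880} + \frac{i \sqrt{2}}{4}\right) - 8545\right) = -6096 - \left(\left(\frac{4619}{880} + \frac{i \sqrt{2}}{4}\right) - 8545\right) = -6096 - \left(- \frac{7514981}{880} + \frac{i \sqrt{2}}{4}\right) = -6096 + \left(\frac{7514981}{880} - \frac{i \sqrt{2}}{4}\right) = \frac{2150501}{880} - \frac{i \sqrt{2}}{4}$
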